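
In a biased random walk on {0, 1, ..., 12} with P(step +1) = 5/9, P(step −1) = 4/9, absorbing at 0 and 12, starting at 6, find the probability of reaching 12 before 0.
P(hit 12 before 0) = (1 − (4/5)^6) / (1 − (4/5)^12) = 15625/19721

Let u_k denote P(reach 12 before 0 | start at k). Boundary: u_0 = 0, u_12 = 1. Recurrence: u_k = 5/9·u_{k+1} + 4/9·u_{k-1} for 1 ≤ k ≤ 11. Try u_k = A + B·r^k with r = q/p = (4/9)/(5/9) = 4/5. Substitution satisfies the recurrence; boundary conditions give:
  u_k = (1 − r^k) / (1 − r^N) = (1 − (4/5)^6) / (1 − (4/5)^12) = 15625/19721.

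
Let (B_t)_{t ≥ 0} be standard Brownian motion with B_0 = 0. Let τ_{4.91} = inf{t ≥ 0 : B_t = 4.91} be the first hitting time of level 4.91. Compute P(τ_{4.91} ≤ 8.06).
P(τ_{4.91} ≤ 8.06) = 2(1 − Φ(4.91/√8.06)) = 2(1 − Φ(1.7295)) ≈ 0.0837

By the reflection principle for standard BM, P(τ_b ≤ t) = 2 · P(B_t ≥ b). Since B_t ~ N(0, t), P(B_t ≥ 4.91) = 1 − Φ(4.91/√t) = 1 − Φ(4.91/√8.06) = 1 − Φ(1.7295) ≈ 0.04186. Doubling: P(τ_{4.91} ≤ 8.06) ≈ 2 · 0.04186 = 0.08372 ≈ 0.0837.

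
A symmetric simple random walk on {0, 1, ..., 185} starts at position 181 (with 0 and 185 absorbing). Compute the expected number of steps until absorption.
E[τ | X_0 = 181] = 724

Let v_k = E[τ | X_0 = k]. Boundary: v_0 = v_185 = 0. Recurrence: v_k = 1 + (v_{k-1} + v_{k+1})/2 for 1 ≤ k ≤ 184. The particular solution to v_k − (v_{k-1} + v_{k+1})/2 = 1 is v_k = −k^2. Adding homogeneous solution A + B k and matching boundaries gives v_k = k (185 − k). Substituting k = 181: v_181 = 181 · 4 = 724.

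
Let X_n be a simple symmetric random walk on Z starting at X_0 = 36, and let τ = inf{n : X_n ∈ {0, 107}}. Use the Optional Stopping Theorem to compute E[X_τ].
E[X_τ] = 36

X_n is a martingale and τ is a bounded-mean stopping time (indeed τ is finite a.s. with bounded expectation since the walk is in a bounded region). By the OST, E[X_τ] = E[X_0] = 36. Equivalently: E[X_τ] = 107 · P(hit 107 first) + 0 · P(hit 0 first) = 107 · (36/107) = 36.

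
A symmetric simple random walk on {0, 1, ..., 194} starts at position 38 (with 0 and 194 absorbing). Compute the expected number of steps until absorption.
E[τ | X_0 = 38] = 5928

Let v_k = E[τ | X_0 = k]. Boundary: v_0 = v_194 = 0. Recurrence: v_k = 1 + (v_{k-1} + v_{k+1})/2 for 1 ≤ k ≤ 193. The particular solution to v_k − (v_{k-1} + v_{k+1})/2 = 1 is v_k = −k^2. Adding homogeneous solution A + B k and matching boundaries gives v_k = k (194 − k). Substituting k = 38: v_38 = 38 · 156 = 5928.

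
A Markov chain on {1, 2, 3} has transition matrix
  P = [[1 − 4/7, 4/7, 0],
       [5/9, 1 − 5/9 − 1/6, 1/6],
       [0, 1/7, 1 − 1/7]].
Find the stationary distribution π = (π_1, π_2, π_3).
π = (35/113, 36/113, 42/113)

This is a birth-death chain on three states, which satisfies detailed balance: π_1 · P_{12} = π_2 · P_{21} and π_2 · P_{23} = π_3 · P_{32}.
From π_1 · 4/7 = π_2 · 5/9: π_2/π_1 = (4/7)/(5/9) = 36/35.
From π_2 · 1/6 = π_3 · 1/7: π_3/π_2 = (1/6)/(1/7) = 7/6.
Take π_1 proportional to 1; then unnormalized π = (1, 36/35, 6/5). Normalize by dividing by the sum 113/35:
  π = (35/113, 36/113, 42/113).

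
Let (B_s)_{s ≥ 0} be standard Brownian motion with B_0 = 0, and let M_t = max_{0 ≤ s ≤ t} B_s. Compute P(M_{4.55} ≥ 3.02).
P(M_{4.55} ≥ 3.02) = 2·P(B_{4.55} ≥ 3.02) = 2(1 − Φ(3.02/√4.55)) ≈ 0.1568

By the reflection principle for Brownian motion, P(M_t ≥ a) = 2 · P(B_t ≥ a) for a ≥ 0. Since B_t ~ N(0, t), P(B_t ≥ 3.02) = 1 − Φ(3.02/√t) = 1 − Φ(3.02/√4.55) = 1 − Φ(1.4158). So
  P(M_{4.55} ≥ 3.02) = 2(1 − Φ(1.4158)) ≈ 0.1568.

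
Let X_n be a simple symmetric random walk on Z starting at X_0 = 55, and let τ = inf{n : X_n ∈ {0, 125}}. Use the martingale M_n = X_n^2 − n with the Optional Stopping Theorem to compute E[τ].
E[τ] = 3850

M_n = X_n^2 − n is a martingale (since E[X_{n+1}^2 | F_n] = X_n^2 + 1). By OST (τ has finite mean in a bounded region), E[M_τ] = E[M_0] = X_0^2 − 0 = 55^2 = 3025. Also E[M_τ] = E[X_τ^2] − E[τ]. The walk exits at 0 or 125, with P(hit 125 first) = 55/125, so E[X_τ^2] = 125^2 · 55/125 + 0 = 6875. Thus E[τ] = E[X_τ^2] − E[M_τ] = 6875 − 3025 = 3850 = 55(125 − 55) = 3850.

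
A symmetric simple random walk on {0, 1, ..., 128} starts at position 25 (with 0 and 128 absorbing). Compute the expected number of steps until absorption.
E[τ | X_0 = 25] = 2575

Let v_k = E[τ | X_0 = k]. Boundary: v_0 = v_128 = 0. Recurrence: v_k = 1 + (v_{k-1} + v_{k+1})/2 for 1 ≤ k ≤ 127. The particular solution to v_k − (v_{k-1} + v_{k+1})/2 = 1 is v_k = −k^2. Adding homogeneous solution A + B k and matching boundaries gives v_k = k (128 − k). Substituting k = 25: v_25 = 25 · 103 = 2575.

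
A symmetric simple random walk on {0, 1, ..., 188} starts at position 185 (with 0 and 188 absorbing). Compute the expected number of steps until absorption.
E[τ | X_0 = 185] = 555

Let v_k = E[τ | X_0 = k]. Boundary: v_0 = v_188 = 0. Recurrence: v_k = 1 + (v_{k-1} + v_{k+1})/2 for 1 ≤ k ≤ 187. The particular solution to v_k − (v_{k-1} + v_{k+1})/2 = 1 is v_k = −k^2. Adding homogeneous solution A + B k and matching boundaries gives v_k = k (188 − k). Substituting k = 185: v_185 = 185 · 3 = 555.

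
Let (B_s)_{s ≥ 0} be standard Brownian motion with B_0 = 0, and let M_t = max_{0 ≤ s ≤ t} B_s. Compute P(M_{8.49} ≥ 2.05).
P(M_{8.49} ≥ 2.05) = 2·P(B_{8.49} ≥ 2.05) = 2(1 − Φ(2.05/√8.49)) ≈ 0.4817

By the reflection principle for Brownian motion, P(M_t ≥ a) = 2 · P(B_t ≥ a) for a ≥ 0. Since B_t ~ N(0, t), P(B_t ≥ 2.05) = 1 − Φ(2.05/√t) = 1 − Φ(2.05/√8.49) = 1 − Φ(0.7036). So
  P(M_{8.49} ≥ 2.05) = 2(1 − Φ(0.7036)) ≈ 0.4817.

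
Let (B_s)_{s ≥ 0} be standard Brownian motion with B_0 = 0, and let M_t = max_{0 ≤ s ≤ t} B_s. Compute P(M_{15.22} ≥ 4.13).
P(M_{15.22} ≥ 4.13) = 2·P(B_{15.22} ≥ 4.13) = 2(1 − Φ(4.13/√15.22)) ≈ 0.2898

By the reflection principle for Brownian motion, P(M_t ≥ a) = 2 · P(B_t ≥ a) for a ≥ 0. Since B_t ~ N(0, t), P(B_t ≥ 4.13) = 1 − Φ(4.13/√t) = 1 − Φ(4.13/√15.22) = 1 − Φ(1.0586). So
  P(M_{15.22} ≥ 4.13) = 2(1 − Φ(1.0586)) ≈ 0.2898.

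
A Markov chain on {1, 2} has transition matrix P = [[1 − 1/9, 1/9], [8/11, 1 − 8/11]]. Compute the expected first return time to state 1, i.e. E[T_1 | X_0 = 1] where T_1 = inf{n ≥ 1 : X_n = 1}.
E[T_1 | X_0 = 1] = 1/π_1 = 83/72

For an irreducible recurrent Markov chain with stationary distribution π, E[T_i | X_0 = i] = 1/π_i (Kac's formula). Here π_1 = (8/11)/(1/9 + 8/11) = (8/11)/(83/99) = 72/83, so E[T_1 | X_0 = 1] = 1/π_1 = (1/9 + 8/11)/(8/11) = (83/99)/(8/11) = 83/72.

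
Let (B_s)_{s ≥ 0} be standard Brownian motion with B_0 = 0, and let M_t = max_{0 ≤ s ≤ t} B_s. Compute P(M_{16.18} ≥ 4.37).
P(M_{16.18} ≥ 4.37) = 2·P(B_{16.18} ≥ 4.37) = 2(1 − Φ(4.37/√16.18)) ≈ 0.2773

By the reflection principle for Brownian motion, P(M_t ≥ a) = 2 · P(B_t ≥ a) for a ≥ 0. Since B_t ~ N(0, t), P(B_t ≥ 4.37) = 1 − Φ(4.37/√t) = 1 − Φ(4.37/√16.18) = 1 − Φ(1.0864). So
  P(M_{16.18} ≥ 4.37) = 2(1 − Φ(1.0864)) ≈ 0.2773.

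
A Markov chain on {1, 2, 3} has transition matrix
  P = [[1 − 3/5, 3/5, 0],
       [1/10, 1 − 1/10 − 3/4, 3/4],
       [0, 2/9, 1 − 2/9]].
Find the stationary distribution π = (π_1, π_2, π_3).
π = (4/109, 24/109, 81/109)

This is a birth-death chain on three states, which satisfies detailed balance: π_1 · P_{12} = π_2 · P_{21} and π_2 · P_{23} = π_3 · P_{32}.
From π_1 · 3/5 = π_2 · 1/10: π_2/π_1 = (3/5)/(1/10) = 6.
From π_2 · 3/4 = π_3 · 2/9: π_3/π_2 = (3/4)/(2/9) = 27/8.
Take π_1 proportional to 1; then unnormalized π = (1, 6, 81/4). Normalize by dividing by the sum 109/4:
  π = (4/109, 24/109, 81/109).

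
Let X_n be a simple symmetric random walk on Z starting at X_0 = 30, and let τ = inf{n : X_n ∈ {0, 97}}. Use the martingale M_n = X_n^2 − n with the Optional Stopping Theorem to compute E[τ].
E[τ] = 2010

M_n = X_n^2 − n is a martingale (since E[X_{n+1}^2 | F_n] = X_n^2 + 1). By OST (τ has finite mean in a bounded region), E[M_τ] = E[M_0] = X_0^2 − 0 = 30^2 = 900. Also E[M_τ] = E[X_τ^2] − E[τ]. The walk exits at 0 or 97, with P(hit 97 first) = 30/97, so E[X_τ^2] = 97^2 · 30/97 + 0 = 2910. Thus E[τ] = E[X_τ^2] − E[M_τ] = 2910 − 900 = 2010 = 30(97 − 30) = 2010.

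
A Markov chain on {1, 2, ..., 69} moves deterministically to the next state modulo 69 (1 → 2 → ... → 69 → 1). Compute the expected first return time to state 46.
E[T_46 | X_0 = 46] = 69

The chain cycles deterministically, so starting at state 46 it returns in exactly 69 steps. Equivalently, the stationary distribution is uniform π_j = 1/69 for every state j, so by Kac's formula E[T_46] = 1/π_46 = 69.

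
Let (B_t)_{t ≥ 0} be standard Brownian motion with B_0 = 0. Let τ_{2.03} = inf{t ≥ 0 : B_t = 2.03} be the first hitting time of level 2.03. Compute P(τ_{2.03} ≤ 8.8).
P(τ_{2.03} ≤ 8.8) = 2(1 − Φ(2.03/√8.8)) = 2(1 − Φ(0.6843)) ≈ 0.4938

By the reflection principle for standard BM, P(τ_b ≤ t) = 2 · P(B_t ≥ b). Since B_t ~ N(0, t), P(B_t ≥ 2.03) = 1 − Φ(2.03/√t) = 1 − Φ(2.03/√8.8) = 1 − Φ(0.6843) ≈ 0.24689. Doubling: P(τ_{2.03} ≤ 8.8) ≈ 2 · 0.24689 = 0.49378 ≈ 0.4938.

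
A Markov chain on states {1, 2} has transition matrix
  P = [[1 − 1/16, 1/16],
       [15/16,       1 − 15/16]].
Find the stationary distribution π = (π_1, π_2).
π_1 = 15/16, π_2 = 1/16

Solve πP = π with π_1 + π_2 = 1. From πP = π: π_1 · (1 − 1/16) + π_2 · 15/16 = π_1 ⇒ π_2 · 15/16 = π_1 · 1/16 ⇒ π_2/π_1 = (1/16)/(15/16) = 1/15. Together with π_1 + π_2 = 1:
  π_1 = (15/16)/(1/16 + 15/16) = (15/16)/(1) = 15/16,
  π_2 = (1/16)/(1/16 + 15/16) = (1/16)/(1) = 1/16.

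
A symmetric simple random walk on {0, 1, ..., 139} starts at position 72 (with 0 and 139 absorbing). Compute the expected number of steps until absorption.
E[τ | X_0 = 72] = 4824

Let v_k = E[τ | X_0 = k]. Boundary: v_0 = v_139 = 0. Recurrence: v_k = 1 + (v_{k-1} + v_{k+1})/2 for 1 ≤ k ≤ 138. The particular solution to v_k − (v_{k-1} + v_{k+1})/2 = 1 is v_k = −k^2. Adding homogeneous solution A + B k and matching boundaries gives v_k = k (139 − k). Substituting k = 72: v_72 = 72 · 67 = 4824.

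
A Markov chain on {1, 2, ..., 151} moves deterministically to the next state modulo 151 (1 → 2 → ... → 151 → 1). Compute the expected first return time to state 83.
E[T_83 | X_0 = 83] = 151

The chain cycles deterministically, so starting at state 83 it returns in exactly 151 steps. Equivalently, the stationary distribution is uniform π_j = 1/151 for every state j, so by Kac's formula E[T_83] = 1/π_83 = 151.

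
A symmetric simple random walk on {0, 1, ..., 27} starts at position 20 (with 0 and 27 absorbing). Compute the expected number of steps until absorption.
E[τ | X_0 = 20] = 140

Let v_k = E[τ | X_0 = k]. Boundary: v_0 = v_27 = 0. Recurrence: v_k = 1 + (v_{k-1} + v_{k+1})/2 for 1 ≤ k ≤ 26. The particular solution to v_k − (v_{k-1} + v_{k+1})/2 = 1 is v_k = −k^2. Adding homogeneous solution A + B k and matching boundaries gives v_k = k (27 − k). Substituting k = 20: v_20 = 20 · 7 = 140.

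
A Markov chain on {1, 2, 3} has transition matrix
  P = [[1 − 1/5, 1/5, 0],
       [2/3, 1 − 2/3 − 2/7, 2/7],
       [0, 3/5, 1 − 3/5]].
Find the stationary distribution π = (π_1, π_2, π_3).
π = (70/101, 21/101, 10/101)

This is a birth-death chain on three states, which satisfies detailed balance: π_1 · P_{12} = π_2 · P_{21} and π_2 · P_{23} = π_3 · P_{32}.
From π_1 · 1/5 = π_2 · 2/3: π_2/π_1 = (1/5)/(2/3) = 3/10.
From π_2 · 2/7 = π_3 · 3/5: π_3/π_2 = (2/7)/(3/5) = 10/21.
Take π_1 proportional to 1; then unnormalized π = (1, 3/10, 1/7). Normalize by dividing by the sum 101/70:
  π = (70/101, 21/101, 10/101).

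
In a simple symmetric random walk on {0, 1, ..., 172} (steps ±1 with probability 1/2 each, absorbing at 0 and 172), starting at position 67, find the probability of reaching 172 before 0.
P(hit 172 before 0) = 67/172

Let u_k = P(hit 172 before 0 | start at k). Then u_0 = 0, u_172 = 1, and u_k = u_{k-1}/2 + u_{k+1}/2 for 1 ≤ k ≤ 171. This harmonic recurrence is solved by u_k = k/172, giving u_67 = 67/172.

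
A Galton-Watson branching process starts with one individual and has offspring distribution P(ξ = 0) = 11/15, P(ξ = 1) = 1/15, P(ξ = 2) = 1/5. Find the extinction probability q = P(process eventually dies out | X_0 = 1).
q = 1

Mean offspring μ = 0·11/15 + 1·1/15 + 2·1/5 = 7/15 ≤ 1. For μ ≤ 1 with offspring not concentrated at 1, the Galton-Watson process goes extinct almost surely, so q = 1.
(Algebraic check: The pgf is f(s) = 11/15 + 1/15·s + 1/5·s². The extinction probability q is the smallest fixed point of f in [0, 1]. Setting s = f(s):
  1/5·s² + (1/15 − 1)·s + 11/15 = 0
  1/5·s² − (11/15 + 1/5)·s + 11/15 = 0
which factors as (s − 1)·(1/5·s − 11/15) = 0, giving roots s = 1 and s = (11/15)/(1/5) = 11/3. Since 11/3 ≥ 1, the smallest root in [0, 1] is s = 1.)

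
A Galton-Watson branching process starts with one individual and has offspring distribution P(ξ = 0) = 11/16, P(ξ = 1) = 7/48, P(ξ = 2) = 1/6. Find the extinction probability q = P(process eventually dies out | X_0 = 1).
q = 1

Mean offspring μ = 0·11/16 + 1·7/48 + 2·1/6 = 23/48 ≤ 1. For μ ≤ 1 with offspring not concentrated at 1, the Galton-Watson process goes extinct almost surely, so q = 1.
(Algebraic check: The pgf is f(s) = 11/16 + 7/48·s + 1/6·s². The extinction probability q is the smallest fixed point of f in [0, 1]. Setting s = f(s):
  1/6·s² + (7/48 − 1)·s + 11/16 = 0
  1/6·s² − (11/16 + 1/6)·s + 11/16 = 0
which factors as (s − 1)·(1/6·s − 11/16) = 0, giving roots s = 1 and s = (11/16)/(1/6) = 33/8. Since 33/8 ≥ 1, the smallest root in [0, 1] is s = 1.)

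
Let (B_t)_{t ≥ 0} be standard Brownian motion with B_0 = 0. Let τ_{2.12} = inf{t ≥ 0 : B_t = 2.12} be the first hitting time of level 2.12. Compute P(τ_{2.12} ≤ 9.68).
P(τ_{2.12} ≤ 9.68) = 2(1 − Φ(2.12/√9.68)) = 2(1 − Φ(0.6814)) ≈ 0.4956

By the reflection principle for standard BM, P(τ_b ≤ t) = 2 · P(B_t ≥ b). Since B_t ~ N(0, t), P(B_t ≥ 2.12) = 1 − Φ(2.12/√t) = 1 − Φ(2.12/√9.68) = 1 − Φ(0.6814) ≈ 0.24781. Doubling: P(τ_{2.12} ≤ 9.68) ≈ 2 · 0.24781 = 0.49562 ≈ 0.4956.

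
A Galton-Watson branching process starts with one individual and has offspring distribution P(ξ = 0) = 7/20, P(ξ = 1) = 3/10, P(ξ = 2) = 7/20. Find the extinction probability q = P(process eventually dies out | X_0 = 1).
q = 1

Mean offspring μ = 0·7/20 + 1·3/10 + 2·7/20 = 1 ≤ 1. For μ ≤ 1 with offspring not concentrated at 1, the Galton-Watson process goes extinct almost surely, so q = 1.
(Algebraic check: The pgf is f(s) = 7/20 + 3/10·s + 7/20·s². The extinction probability q is the smallest fixed point of f in [0, 1]. Setting s = f(s):
  7/20·s² + (3/10 − 1)·s + 7/20 = 0
  7/20·s² − (7/20 + 7/20)·s + 7/20 = 0
which factors as (s − 1)·(7/20·s − 7/20) = 0, giving roots s = 1 and s = (7/20)/(7/20) = 1. Since 1 ≥ 1, the smallest root in [0, 1] is s = 1.)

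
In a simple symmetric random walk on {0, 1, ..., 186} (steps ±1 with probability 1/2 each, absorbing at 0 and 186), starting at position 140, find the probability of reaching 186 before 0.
P(hit 186 before 0) = 140/186 = 70/93

Let u_k = P(hit 186 before 0 | start at k). Then u_0 = 0, u_186 = 1, and u_k = u_{k-1}/2 + u_{k+1}/2 for 1 ≤ k ≤ 185. This harmonic recurrence is solved by u_k = k/186, giving u_140 = 140/186 = 70/93.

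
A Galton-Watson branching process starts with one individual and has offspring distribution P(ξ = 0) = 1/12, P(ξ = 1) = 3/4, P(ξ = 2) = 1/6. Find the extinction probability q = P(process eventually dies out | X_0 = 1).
q = 1/2

The pgf is f(s) = 1/12 + 3/4·s + 1/6·s². The extinction probability q is the smallest fixed point of f in [0, 1]. Setting s = f(s):
  1/6·s² + (3/4 − 1)·s + 1/12 = 0
  1/6·s² − (1/12 + 1/6)·s + 1/12 = 0
which factors as (s − 1)·(1/6·s − 1/12) = 0, giving roots s = 1 and s = (1/12)/(1/6) = 1/2.
Mean offspring μ = 3/4 + 2·1/6 = 13/12 > 1 (supercritical), so q < 1. The extinction probability is the smaller root: q = (1/12)/(1/6) = 1/2.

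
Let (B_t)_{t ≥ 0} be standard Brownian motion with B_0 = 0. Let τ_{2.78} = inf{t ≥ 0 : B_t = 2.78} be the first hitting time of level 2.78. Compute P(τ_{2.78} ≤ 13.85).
P(τ_{2.78} ≤ 13.85) = 2(1 − Φ(2.78/√13.85)) = 2(1 − Φ(0.7470)) ≈ 0.4551

By the reflection principle for standard BM, P(τ_b ≤ t) = 2 · P(B_t ≥ b). Since B_t ~ N(0, t), P(B_t ≥ 2.78) = 1 − Φ(2.78/√t) = 1 − Φ(2.78/√13.85) = 1 − Φ(0.7470) ≈ 0.22753. Doubling: P(τ_{2.78} ≤ 13.85) ≈ 2 · 0.22753 = 0.45506 ≈ 0.4551.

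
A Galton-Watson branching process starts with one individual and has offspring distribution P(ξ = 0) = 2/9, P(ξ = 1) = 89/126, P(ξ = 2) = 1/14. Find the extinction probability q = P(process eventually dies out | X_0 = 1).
q = 1

Mean offspring μ = 0·2/9 + 1·89/126 + 2·1/14 = 107/126 ≤ 1. For μ ≤ 1 with offspring not concentrated at 1, the Galton-Watson process goes extinct almost surely, so q = 1.
(Algebraic check: The pgf is f(s) = 2/9 + 89/126·s + 1/14·s². The extinction probability q is the smallest fixed point of f in [0, 1]. Setting s = f(s):
  1/14·s² + (89/126 − 1)·s + 2/9 = 0
  1/14·s² − (2/9 + 1/14)·s + 2/9 = 0
which factors as (s − 1)·(1/14·s − 2/9) = 0, giving roots s = 1 and s = (2/9)/(1/14) = 28/9. Since 28/9 ≥ 1, the smallest root in [0, 1] is s = 1.)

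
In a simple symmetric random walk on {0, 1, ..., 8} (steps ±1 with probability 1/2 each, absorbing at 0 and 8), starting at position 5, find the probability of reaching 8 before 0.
P(hit 8 before 0) = 5/8

Let u_k = P(hit 8 before 0 | start at k). Then u_0 = 0, u_8 = 1, and u_k = u_{k-1}/2 + u_{k+1}/2 for 1 ≤ k ≤ 7. This harmonic recurrence is solved by u_k = k/8, giving u_5 = 5/8.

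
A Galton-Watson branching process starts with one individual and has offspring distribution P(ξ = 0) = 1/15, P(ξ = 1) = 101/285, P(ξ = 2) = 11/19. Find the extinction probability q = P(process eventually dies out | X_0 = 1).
q = 19/165

The pgf is f(s) = 1/15 + 101/285·s + 11/19·s². The extinction probability q is the smallest fixed point of f in [0, 1]. Setting s = f(s):
  11/19·s² + (101/285 − 1)·s + 1/15 = 0
  11/19·s² − (1/15 + 11/19)·s + 1/15 = 0
which factors as (s − 1)·(11/19·s − 1/15) = 0, giving roots s = 1 and s = (1/15)/(11/19) = 19/165.
Mean offspring μ = 101/285 + 2·11/19 = 431/285 > 1 (supercritical), so q < 1. The extinction probability is the smaller root: q = (1/15)/(11/19) = 19/165.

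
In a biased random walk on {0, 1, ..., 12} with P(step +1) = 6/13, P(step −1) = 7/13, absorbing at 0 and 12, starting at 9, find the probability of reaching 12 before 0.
P(hit 12 before 0) = (1 − (7/6)^9) / (1 − (7/6)^12) = 51492888/91846495

Let u_k denote P(reach 12 before 0 | start at k). Boundary: u_0 = 0, u_12 = 1. Recurrence: u_k = 6/13·u_{k+1} + 7/13·u_{k-1} for 1 ≤ k ≤ 11. Try u_k = A + B·r^k with r = q/p = (7/13)/(6/13) = 7/6. Substitution satisfies the recurrence; boundary conditions give:
  u_k = (1 − r^k) / (1 − r^N) = (1 − (7/6)^9) / (1 − (7/6)^12) = 51492888/91846495.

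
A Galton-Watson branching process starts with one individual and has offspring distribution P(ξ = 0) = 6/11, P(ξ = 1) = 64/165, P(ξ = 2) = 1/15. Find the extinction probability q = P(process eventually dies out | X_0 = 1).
q = 1

Mean offspring μ = 0·6/11 + 1·64/165 + 2·1/15 = 86/165 ≤ 1. For μ ≤ 1 with offspring not concentrated at 1, the Galton-Watson process goes extinct almost surely, so q = 1.
(Algebraic check: The pgf is f(s) = 6/11 + 64/165·s + 1/15·s². The extinction probability q is the smallest fixed point of f in [0, 1]. Setting s = f(s):
  1/15·s² + (64/165 − 1)·s + 6/11 = 0
  1/15·s² − (6/11 + 1/15)·s + 6/11 = 0
which factors as (s − 1)·(1/15·s − 6/11) = 0, giving roots s = 1 and s = (6/11)/(1/15) = 90/11. Since 90/11 ≥ 1, the smallest root in [0, 1] is s = 1.)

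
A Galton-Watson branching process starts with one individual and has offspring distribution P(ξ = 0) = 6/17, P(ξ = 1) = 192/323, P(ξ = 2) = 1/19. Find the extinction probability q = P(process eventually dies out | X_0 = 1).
q = 1

Mean offspring μ = 0·6/17 + 1·192/323 + 2·1/19 = 226/323 ≤ 1. For μ ≤ 1 with offspring not concentrated at 1, the Galton-Watson process goes extinct almost surely, so q = 1.
(Algebraic check: The pgf is f(s) = 6/17 + 192/323·s + 1/19·s². The extinction probability q is the smallest fixed point of f in [0, 1]. Setting s = f(s):
  1/19·s² + (192/323 − 1)·s + 6/17 = 0
  1/19·s² − (6/17 + 1/19)·s + 6/17 = 0
which factors as (s − 1)·(1/19·s − 6/17) = 0, giving roots s = 1 and s = (6/17)/(1/19) = 114/17. Since 114/17 ≥ 1, the smallest root in [0, 1] is s = 1.)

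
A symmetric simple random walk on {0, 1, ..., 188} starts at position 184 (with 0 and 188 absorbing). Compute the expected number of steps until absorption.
E[τ | X_0 = 184] = 736

Let v_k = E[τ | X_0 = k]. Boundary: v_0 = v_188 = 0. Recurrence: v_k = 1 + (v_{k-1} + v_{k+1})/2 for 1 ≤ k ≤ 187. The particular solution to v_k − (v_{k-1} + v_{k+1})/2 = 1 is v_k = −k^2. Adding homogeneous solution A + B k and matching boundaries gives v_k = k (188 − k). Substituting k = 184: v_184 = 184 · 4 = 736.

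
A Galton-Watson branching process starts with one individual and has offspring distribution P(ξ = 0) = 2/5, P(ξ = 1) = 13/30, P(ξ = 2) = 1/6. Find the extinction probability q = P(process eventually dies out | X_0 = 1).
q = 1

Mean offspring μ = 0·2/5 + 1·13/30 + 2·1/6 = 23/30 ≤ 1. For μ ≤ 1 with offspring not concentrated at 1, the Galton-Watson process goes extinct almost surely, so q = 1.
(Algebraic check: The pgf is f(s) = 2/5 + 13/30·s + 1/6·s². The extinction probability q is the smallest fixed point of f in [0, 1]. Setting s = f(s):
  1/6·s² + (13/30 − 1)·s + 2/5 = 0
  1/6·s² − (2/5 + 1/6)·s + 2/5 = 0
which factors as (s − 1)·(1/6·s − 2/5) = 0, giving roots s = 1 and s = (2/5)/(1/6) = 12/5. Since 12/5 ≥ 1, the smallest root in [0, 1] is s = 1.)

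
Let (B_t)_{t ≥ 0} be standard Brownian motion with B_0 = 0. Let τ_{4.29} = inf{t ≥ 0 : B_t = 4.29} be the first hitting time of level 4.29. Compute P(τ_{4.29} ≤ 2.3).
P(τ_{4.29} ≤ 2.3) = 2(1 − Φ(4.29/√2.3)) = 2(1 − Φ(2.8287)) ≈ 0.0047

By the reflection principle for standard BM, P(τ_b ≤ t) = 2 · P(B_t ≥ b). Since B_t ~ N(0, t), P(B_t ≥ 4.29) = 1 − Φ(4.29/√t) = 1 − Φ(4.29/√2.3) = 1 − Φ(2.8287) ≈ 0.00234. Doubling: P(τ_{4.29} ≤ 2.3) ≈ 2 · 0.00234 = 0.00468 ≈ 0.0047.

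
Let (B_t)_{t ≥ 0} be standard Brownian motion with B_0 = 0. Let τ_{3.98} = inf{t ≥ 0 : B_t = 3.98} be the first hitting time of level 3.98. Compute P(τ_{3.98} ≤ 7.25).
P(τ_{3.98} ≤ 7.25) = 2(1 − Φ(3.98/√7.25)) = 2(1 − Φ(1.4781)) ≈ 0.1394

By the reflection principle for standard BM, P(τ_b ≤ t) = 2 · P(B_t ≥ b). Since B_t ~ N(0, t), P(B_t ≥ 3.98) = 1 − Φ(3.98/√t) = 1 − Φ(3.98/√7.25) = 1 − Φ(1.4781) ≈ 0.06969. Doubling: P(τ_{3.98} ≤ 7.25) ≈ 2 · 0.06969 = 0.13938 ≈ 0.1394.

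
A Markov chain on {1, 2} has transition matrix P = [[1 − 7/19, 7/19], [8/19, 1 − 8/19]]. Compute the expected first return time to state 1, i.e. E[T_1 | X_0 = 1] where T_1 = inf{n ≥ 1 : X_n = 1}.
E[T_1 | X_0 = 1] = 1/π_1 = 15/8

For an irreducible recurrent Markov chain with stationary distribution π, E[T_i | X_0 = i] = 1/π_i (Kac's formula). Here π_1 = (8/19)/(7/19 + 8/19) = (8/19)/(15/19) = 8/15, so E[T_1 | X_0 = 1] = 1/π_1 = (7/19 + 8/19)/(8/19) = (15/19)/(8/19) = 15/8.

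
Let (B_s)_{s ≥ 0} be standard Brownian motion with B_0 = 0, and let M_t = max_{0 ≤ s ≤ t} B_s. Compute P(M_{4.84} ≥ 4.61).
P(M_{4.84} ≥ 4.61) = 2·P(B_{4.84} ≥ 4.61) = 2(1 − Φ(4.61/√4.84)) ≈ 0.0361

By the reflection principle for Brownian motion, P(M_t ≥ a) = 2 · P(B_t ≥ a) for a ≥ 0. Since B_t ~ N(0, t), P(B_t ≥ 4.61) = 1 − Φ(4.61/√t) = 1 − Φ(4.61/√4.84) = 1 − Φ(2.0955). So
  P(M_{4.84} ≥ 4.61) = 2(1 − Φ(2.0955)) ≈ 0.0361.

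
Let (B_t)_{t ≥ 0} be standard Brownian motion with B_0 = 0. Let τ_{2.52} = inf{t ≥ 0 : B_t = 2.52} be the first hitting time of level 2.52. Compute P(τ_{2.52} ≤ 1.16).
P(τ_{2.52} ≤ 1.16) = 2(1 − Φ(2.52/√1.16)) = 2(1 − Φ(2.3398)) ≈ 0.0193

By the reflection principle for standard BM, P(τ_b ≤ t) = 2 · P(B_t ≥ b). Since B_t ~ N(0, t), P(B_t ≥ 2.52) = 1 − Φ(2.52/√t) = 1 − Φ(2.52/√1.16) = 1 − Φ(2.3398) ≈ 0.00965. Doubling: P(τ_{2.52} ≤ 1.16) ≈ 2 · 0.00965 = 0.01930 ≈ 0.0193.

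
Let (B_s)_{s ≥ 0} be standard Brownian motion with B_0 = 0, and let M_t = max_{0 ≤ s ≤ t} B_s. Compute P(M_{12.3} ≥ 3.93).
P(M_{12.3} ≥ 3.93) = 2·P(B_{12.3} ≥ 3.93) = 2(1 − Φ(3.93/√12.3)) ≈ 0.2625

By the reflection principle for Brownian motion, P(M_t ≥ a) = 2 · P(B_t ≥ a) for a ≥ 0. Since B_t ~ N(0, t), P(B_t ≥ 3.93) = 1 − Φ(3.93/√t) = 1 − Φ(3.93/√12.3) = 1 − Φ(1.1206). So
  P(M_{12.3} ≥ 3.93) = 2(1 − Φ(1.1206)) ≈ 0.2625.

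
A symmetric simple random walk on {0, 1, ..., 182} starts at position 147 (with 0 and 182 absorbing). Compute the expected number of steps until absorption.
E[τ | X_0 = 147] = 5145

Let v_k = E[τ | X_0 = k]. Boundary: v_0 = v_182 = 0. Recurrence: v_k = 1 + (v_{k-1} + v_{k+1})/2 for 1 ≤ k ≤ 181. The particular solution to v_k − (v_{k-1} + v_{k+1})/2 = 1 is v_k = −k^2. Adding homogeneous solution A + B k and matching boundaries gives v_k = k (182 − k). Substituting k = 147: v_147 = 147 · 35 = 5145.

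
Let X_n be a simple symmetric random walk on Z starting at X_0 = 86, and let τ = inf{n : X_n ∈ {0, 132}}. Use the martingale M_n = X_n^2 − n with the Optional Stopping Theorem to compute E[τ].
E[τ] = 3956

M_n = X_n^2 − n is a martingale (since E[X_{n+1}^2 | F_n] = X_n^2 + 1). By OST (τ has finite mean in a bounded region), E[M_τ] = E[M_0] = X_0^2 − 0 = 86^2 = 7396. Also E[M_τ] = E[X_τ^2] − E[τ]. The walk exits at 0 or 132, with P(hit 132 first) = 86/132, so E[X_τ^2] = 132^2 · 86/132 + 0 = 11352. Thus E[τ] = E[X_τ^2] − E[M_τ] = 11352 − 7396 = 3956 = 86(132 − 86) = 3956.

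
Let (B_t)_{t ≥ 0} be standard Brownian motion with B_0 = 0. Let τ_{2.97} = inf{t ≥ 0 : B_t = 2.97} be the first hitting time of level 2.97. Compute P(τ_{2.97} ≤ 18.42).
P(τ_{2.97} ≤ 18.42) = 2(1 − Φ(2.97/√18.42)) = 2(1 − Φ(0.6920)) ≈ 0.4889

By the reflection principle for standard BM, P(τ_b ≤ t) = 2 · P(B_t ≥ b). Since B_t ~ N(0, t), P(B_t ≥ 2.97) = 1 − Φ(2.97/√t) = 1 − Φ(2.97/√18.42) = 1 − Φ(0.6920) ≈ 0.24447. Doubling: P(τ_{2.97} ≤ 18.42) ≈ 2 · 0.24447 = 0.48894 ≈ 0.4889.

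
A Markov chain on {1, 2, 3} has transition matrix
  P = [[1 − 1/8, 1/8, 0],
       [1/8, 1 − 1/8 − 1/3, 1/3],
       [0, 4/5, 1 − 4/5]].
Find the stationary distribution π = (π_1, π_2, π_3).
π = (12/29, 12/29, 5/29)

This is a birth-death chain on three states, which satisfies detailed balance: π_1 · P_{12} = π_2 · P_{21} and π_2 · P_{23} = π_3 · P_{32}.
From π_1 · 1/8 = π_2 · 1/8: π_2/π_1 = (1/8)/(1/8) = 1.
From π_2 · 1/3 = π_3 · 4/5: π_3/π_2 = (1/3)/(4/5) = 5/12.
Take π_1 proportional to 1; then unnormalized π = (1, 1, 5/12). Normalize by dividing by the sum 29/12:
  π = (12/29, 12/29, 5/29).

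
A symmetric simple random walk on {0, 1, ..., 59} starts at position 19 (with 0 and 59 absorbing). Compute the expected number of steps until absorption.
E[τ | X_0 = 19] = 760

Let v_k = E[τ | X_0 = k]. Boundary: v_0 = v_59 = 0. Recurrence: v_k = 1 + (v_{k-1} + v_{k+1})/2 for 1 ≤ k ≤ 58. The particular solution to v_k − (v_{k-1} + v_{k+1})/2 = 1 is v_k = −k^2. Adding homogeneous solution A + B k and matching boundaries gives v_k = k (59 − k). Substituting k = 19: v_19 = 19 · 40 = 760.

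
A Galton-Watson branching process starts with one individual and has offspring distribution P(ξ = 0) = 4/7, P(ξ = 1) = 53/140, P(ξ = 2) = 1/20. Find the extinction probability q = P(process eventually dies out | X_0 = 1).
q = 1

Mean offspring μ = 0·4/7 + 1·53/140 + 2·1/20 = 67/140 ≤ 1. For μ ≤ 1 with offspring not concentrated at 1, the Galton-Watson process goes extinct almost surely, so q = 1.
(Algebraic check: The pgf is f(s) = 4/7 + 53/140·s + 1/20·s². The extinction probability q is the smallest fixed point of f in [0, 1]. Setting s = f(s):
  1/20·s² + (53/140 − 1)·s + 4/7 = 0
  1/20·s² − (4/7 + 1/20)·s + 4/7 = 0
which factors as (s − 1)·(1/20·s − 4/7) = 0, giving roots s = 1 and s = (4/7)/(1/20) = 80/7. Since 80/7 ≥ 1, the smallest root in [0, 1] is s = 1.)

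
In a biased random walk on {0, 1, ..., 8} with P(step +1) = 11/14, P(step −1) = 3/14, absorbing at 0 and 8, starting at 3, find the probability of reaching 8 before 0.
P(hit 8 before 0) = (1 − (3/11)^3) / (1 − (3/11)^8) = 26251313/26794040

Let u_k denote P(reach 8 before 0 | start at k). Boundary: u_0 = 0, u_8 = 1. Recurrence: u_k = 11/14·u_{k+1} + 3/14·u_{k-1} for 1 ≤ k ≤ 7. Try u_k = A + B·r^k with r = q/p = (3/14)/(11/14) = 3/11. Substitution satisfies the recurrence; boundary conditions give:
  u_k = (1 − r^k) / (1 − r^N) = (1 − (3/11)^3) / (1 − (3/11)^8) = 26251313/26794040.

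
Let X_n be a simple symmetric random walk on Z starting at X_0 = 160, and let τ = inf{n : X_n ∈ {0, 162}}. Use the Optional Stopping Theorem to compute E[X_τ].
E[X_τ] = 160

X_n is a martingale and τ is a bounded-mean stopping time (indeed τ is finite a.s. with bounded expectation since the walk is in a bounded region). By the OST, E[X_τ] = E[X_0] = 160. Equivalently: E[X_τ] = 162 · P(hit 162 first) + 0 · P(hit 0 first) = 162 · (160/162) = 160.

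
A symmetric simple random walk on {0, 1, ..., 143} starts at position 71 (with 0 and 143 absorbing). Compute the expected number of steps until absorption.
E[τ | X_0 = 71] = 5112

Let v_k = E[τ | X_0 = k]. Boundary: v_0 = v_143 = 0. Recurrence: v_k = 1 + (v_{k-1} + v_{k+1})/2 for 1 ≤ k ≤ 142. The particular solution to v_k − (v_{k-1} + v_{k+1})/2 = 1 is v_k = −k^2. Adding homogeneous solution A + B k and matching boundaries gives v_k = k (143 − k). Substituting k = 71: v_71 = 71 · 72 = 5112.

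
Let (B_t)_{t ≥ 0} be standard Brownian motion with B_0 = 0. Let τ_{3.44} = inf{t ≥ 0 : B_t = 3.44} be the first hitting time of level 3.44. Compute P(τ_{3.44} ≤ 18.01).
P(τ_{3.44} ≤ 18.01) = 2(1 − Φ(3.44/√18.01)) = 2(1 − Φ(0.8106)) ≈ 0.4176

By the reflection principle for standard BM, P(τ_b ≤ t) = 2 · P(B_t ≥ b). Since B_t ~ N(0, t), P(B_t ≥ 3.44) = 1 − Φ(3.44/√t) = 1 − Φ(3.44/√18.01) = 1 − Φ(0.8106) ≈ 0.20880. Doubling: P(τ_{3.44} ≤ 18.01) ≈ 2 · 0.20880 = 0.41760 ≈ 0.4176.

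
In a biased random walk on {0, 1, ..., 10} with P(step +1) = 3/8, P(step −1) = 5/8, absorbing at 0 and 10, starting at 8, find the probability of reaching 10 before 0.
P(hit 10 before 0) = (1 − (5/3)^8) / (1 − (5/3)^10) = 216036/606661

Let u_k denote P(reach 10 before 0 | start at k). Boundary: u_0 = 0, u_10 = 1. Recurrence: u_k = 3/8·u_{k+1} + 5/8·u_{k-1} for 1 ≤ k ≤ 9. Try u_k = A + B·r^k with r = q/p = (5/8)/(3/8) = 5/3. Substitution satisfies the recurrence; boundary conditions give:
  u_k = (1 − r^k) / (1 − r^N) = (1 − (5/3)^8) / (1 − (5/3)^10) = 216036/606661.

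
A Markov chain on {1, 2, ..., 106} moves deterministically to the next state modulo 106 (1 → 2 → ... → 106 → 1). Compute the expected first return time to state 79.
E[T_79 | X_0 = 79] = 106

The chain cycles deterministically, so starting at state 79 it returns in exactly 106 steps. Equivalently, the stationary distribution is uniform π_j = 1/106 for every state j, so by Kac's formula E[T_79] = 1/π_79 = 106.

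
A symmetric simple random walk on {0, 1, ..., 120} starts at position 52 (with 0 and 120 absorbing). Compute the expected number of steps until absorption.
E[τ | X_0 = 52] = 3536

Let v_k = E[τ | X_0 = k]. Boundary: v_0 = v_120 = 0. Recurrence: v_k = 1 + (v_{k-1} + v_{k+1})/2 for 1 ≤ k ≤ 119. The particular solution to v_k − (v_{k-1} + v_{k+1})/2 = 1 is v_k = −k^2. Adding homogeneous solution A + B k and matching boundaries gives v_k = k (120 − k). Substituting k = 52: v_52 = 52 · 68 = 3536.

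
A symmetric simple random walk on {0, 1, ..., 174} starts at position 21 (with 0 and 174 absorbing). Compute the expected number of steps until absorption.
E[τ | X_0 = 21] = 3213

Let v_k = E[τ | X_0 = k]. Boundary: v_0 = v_174 = 0. Recurrence: v_k = 1 + (v_{k-1} + v_{k+1})/2 for 1 ≤ k ≤ 173. The particular solution to v_k − (v_{k-1} + v_{k+1})/2 = 1 is v_k = −k^2. Adding homogeneous solution A + B k and matching boundaries gives v_k = k (174 − k). Substituting k = 21: v_21 = 21 · 153 = 3213.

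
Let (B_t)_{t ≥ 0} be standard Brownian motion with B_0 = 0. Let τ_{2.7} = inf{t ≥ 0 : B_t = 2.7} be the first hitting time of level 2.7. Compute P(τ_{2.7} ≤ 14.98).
P(τ_{2.7} ≤ 14.98) = 2(1 − Φ(2.7/√14.98)) = 2(1 − Φ(0.6976)) ≈ 0.4854

By the reflection principle for standard BM, P(τ_b ≤ t) = 2 · P(B_t ≥ b). Since B_t ~ N(0, t), P(B_t ≥ 2.7) = 1 − Φ(2.7/√t) = 1 − Φ(2.7/√14.98) = 1 − Φ(0.6976) ≈ 0.24271. Doubling: P(τ_{2.7} ≤ 14.98) ≈ 2 · 0.24271 = 0.48542 ≈ 0.4854.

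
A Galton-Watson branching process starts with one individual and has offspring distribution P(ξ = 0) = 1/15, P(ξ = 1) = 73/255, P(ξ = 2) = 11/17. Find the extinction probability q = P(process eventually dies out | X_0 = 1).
q = 17/165

The pgf is f(s) = 1/15 + 73/255·s + 11/17·s². The extinction probability q is the smallest fixed point of f in [0, 1]. Setting s = f(s):
  11/17·s² + (73/255 − 1)·s + 1/15 = 0
  11/17·s² − (1/15 + 11/17)·s + 1/15 = 0
which factors as (s − 1)·(11/17·s − 1/15) = 0, giving roots s = 1 and s = (1/15)/(11/17) = 17/165.
Mean offspring μ = 73/255 + 2·11/17 = 403/255 > 1 (supercritical), so q < 1. The extinction probability is the smaller root: q = (1/15)/(11/17) = 17/165.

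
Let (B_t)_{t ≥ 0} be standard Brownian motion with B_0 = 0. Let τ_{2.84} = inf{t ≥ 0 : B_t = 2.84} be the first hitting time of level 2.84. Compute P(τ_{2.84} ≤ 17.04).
P(τ_{2.84} ≤ 17.04) = 2(1 − Φ(2.84/√17.04)) = 2(1 − Φ(0.6880)) ≈ 0.4915

By the reflection principle for standard BM, P(τ_b ≤ t) = 2 · P(B_t ≥ b). Since B_t ~ N(0, t), P(B_t ≥ 2.84) = 1 − Φ(2.84/√t) = 1 − Φ(2.84/√17.04) = 1 − Φ(0.6880) ≈ 0.24573. Doubling: P(τ_{2.84} ≤ 17.04) ≈ 2 · 0.24573 = 0.49146 ≈ 0.4915.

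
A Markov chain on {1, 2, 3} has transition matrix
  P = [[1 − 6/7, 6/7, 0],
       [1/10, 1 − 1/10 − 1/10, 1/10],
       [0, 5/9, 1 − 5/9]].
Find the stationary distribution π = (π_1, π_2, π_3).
π = (35/389, 300/389, 54/389)

This is a birth-death chain on three states, which satisfies detailed balance: π_1 · P_{12} = π_2 · P_{21} and π_2 · P_{23} = π_3 · P_{32}.
From π_1 · 6/7 = π_2 · 1/10: π_2/π_1 = (6/7)/(1/10) = 60/7.
From π_2 · 1/10 = π_3 · 5/9: π_3/π_2 = (1/10)/(5/9) = 9/50.
Take π_1 proportional to 1; then unnormalized π = (1, 60/7, 54/35). Normalize by dividing by the sum 389/35:
  π = (35/389, 300/389, 54/389).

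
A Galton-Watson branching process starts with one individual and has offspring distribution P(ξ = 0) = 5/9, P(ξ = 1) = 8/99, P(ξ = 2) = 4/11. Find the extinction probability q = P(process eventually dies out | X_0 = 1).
q = 1

Mean offspring μ = 0·5/9 + 1·8/99 + 2·4/11 = 80/99 ≤ 1. For μ ≤ 1 with offspring not concentrated at 1, the Galton-Watson process goes extinct almost surely, so q = 1.
(Algebraic check: The pgf is f(s) = 5/9 + 8/99·s + 4/11·s². The extinction probability q is the smallest fixed point of f in [0, 1]. Setting s = f(s):
  4/11·s² + (8/99 − 1)·s + 5/9 = 0
  4/11·s² − (5/9 + 4/11)·s + 5/9 = 0
which factors as (s − 1)·(4/11·s − 5/9) = 0, giving roots s = 1 and s = (5/9)/(4/11) = 55/36. Since 55/36 ≥ 1, the smallest root in [0, 1] is s = 1.)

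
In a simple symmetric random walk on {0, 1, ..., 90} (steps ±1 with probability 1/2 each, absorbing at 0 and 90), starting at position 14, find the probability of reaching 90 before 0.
P(hit 90 before 0) = 14/90 = 7/45

Let u_k = P(hit 90 before 0 | start at k). Then u_0 = 0, u_90 = 1, and u_k = u_{k-1}/2 + u_{k+1}/2 for 1 ≤ k ≤ 89. This harmonic recurrence is solved by u_k = k/90, giving u_14 = 14/90 = 7/45.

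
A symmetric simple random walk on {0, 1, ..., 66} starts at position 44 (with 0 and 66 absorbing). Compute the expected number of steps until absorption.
E[τ | X_0 = 44] = 968

Let v_k = E[τ | X_0 = k]. Boundary: v_0 = v_66 = 0. Recurrence: v_k = 1 + (v_{k-1} + v_{k+1})/2 for 1 ≤ k ≤ 65. The particular solution to v_k − (v_{k-1} + v_{k+1})/2 = 1 is v_k = −k^2. Adding homogeneous solution A + B k and matching boundaries gives v_k = k (66 − k). Substituting k = 44: v_44 = 44 · 22 = 968.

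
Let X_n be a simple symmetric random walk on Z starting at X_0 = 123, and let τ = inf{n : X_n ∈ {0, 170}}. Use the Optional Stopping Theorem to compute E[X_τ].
E[X_τ] = 123

X_n is a martingale and τ is a bounded-mean stopping time (indeed τ is finite a.s. with bounded expectation since the walk is in a bounded region). By the OST, E[X_τ] = E[X_0] = 123. Equivalently: E[X_τ] = 170 · P(hit 170 first) + 0 · P(hit 0 first) = 170 · (123/170) = 123.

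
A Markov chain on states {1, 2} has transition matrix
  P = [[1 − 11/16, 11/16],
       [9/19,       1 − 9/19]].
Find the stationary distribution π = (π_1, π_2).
π_1 = 144/353, π_2 = 209/353

Solve πP = π with π_1 + π_2 = 1. From πP = π: π_1 · (1 − 11/16) + π_2 · 9/19 = π_1 ⇒ π_2 · 9/19 = π_1 · 11/16 ⇒ π_2/π_1 = (11/16)/(9/19) = 209/144. Together with π_1 + π_2 = 1:
  π_1 = (9/19)/(11/16 + 9/19) = (9/19)/(353/304) = 144/353,
  π_2 = (11/16)/(11/16 + 9/19) = (11/16)/(353/304) = 209/353.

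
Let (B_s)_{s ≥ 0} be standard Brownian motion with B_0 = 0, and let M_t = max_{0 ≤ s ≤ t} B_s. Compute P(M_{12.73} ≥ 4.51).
P(M_{12.73} ≥ 4.51) = 2·P(B_{12.73} ≥ 4.51) = 2(1 − Φ(4.51/√12.73)) ≈ 0.2062

By the reflection principle for Brownian motion, P(M_t ≥ a) = 2 · P(B_t ≥ a) for a ≥ 0. Since B_t ~ N(0, t), P(B_t ≥ 4.51) = 1 − Φ(4.51/√t) = 1 − Φ(4.51/√12.73) = 1 − Φ(1.2640). So
  P(M_{12.73} ≥ 4.51) = 2(1 − Φ(1.2640)) ≈ 0.2062.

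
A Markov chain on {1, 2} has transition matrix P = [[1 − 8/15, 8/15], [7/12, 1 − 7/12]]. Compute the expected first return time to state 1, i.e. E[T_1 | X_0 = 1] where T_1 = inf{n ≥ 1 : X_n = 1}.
E[T_1 | X_0 = 1] = 1/π_1 = 67/35

For an irreducible recurrent Markov chain with stationary distribution π, E[T_i | X_0 = i] = 1/π_i (Kac's formula). Here π_1 = (7/12)/(8/15 + 7/12) = (7/12)/(67/60) = 35/67, so E[T_1 | X_0 = 1] = 1/π_1 = (8/15 + 7/12)/(7/12) = (67/60)/(7/12) = 67/35.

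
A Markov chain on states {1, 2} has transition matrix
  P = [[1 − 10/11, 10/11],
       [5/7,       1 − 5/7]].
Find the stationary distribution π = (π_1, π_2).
π_1 = 11/25, π_2 = 14/25

Solve πP = π with π_1 + π_2 = 1. From πP = π: π_1 · (1 − 10/11) + π_2 · 5/7 = π_1 ⇒ π_2 · 5/7 = π_1 · 10/11 ⇒ π_2/π_1 = (10/11)/(5/7) = 14/11. Together with π_1 + π_2 = 1:
  π_1 = (5/7)/(10/11 + 5/7) = (5/7)/(125/77) = 11/25,
  π_2 = (10/11)/(10/11 + 5/7) = (10/11)/(125/77) = 14/25.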